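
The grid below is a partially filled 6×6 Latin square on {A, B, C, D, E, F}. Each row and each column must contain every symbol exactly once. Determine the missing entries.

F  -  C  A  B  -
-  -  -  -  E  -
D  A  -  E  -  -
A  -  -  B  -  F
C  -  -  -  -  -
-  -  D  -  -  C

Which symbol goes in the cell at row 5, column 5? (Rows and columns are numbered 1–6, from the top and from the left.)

F

(r2,c1) = B
(r3,c6) = B
(r4,c3) = E
(r6,c1) = E
(r6,c4) = F
(r6,c5) = A
(r3,c3) = F
(r3,c5) = C
(r4,c5) = D
(r5,c4) = D
(r5,c5) = F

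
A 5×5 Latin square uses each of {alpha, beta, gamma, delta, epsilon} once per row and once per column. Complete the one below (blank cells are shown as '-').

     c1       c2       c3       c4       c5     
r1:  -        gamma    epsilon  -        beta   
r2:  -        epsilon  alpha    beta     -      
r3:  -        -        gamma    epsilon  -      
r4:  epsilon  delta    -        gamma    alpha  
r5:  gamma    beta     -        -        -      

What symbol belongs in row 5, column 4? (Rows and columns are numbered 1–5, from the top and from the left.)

alpha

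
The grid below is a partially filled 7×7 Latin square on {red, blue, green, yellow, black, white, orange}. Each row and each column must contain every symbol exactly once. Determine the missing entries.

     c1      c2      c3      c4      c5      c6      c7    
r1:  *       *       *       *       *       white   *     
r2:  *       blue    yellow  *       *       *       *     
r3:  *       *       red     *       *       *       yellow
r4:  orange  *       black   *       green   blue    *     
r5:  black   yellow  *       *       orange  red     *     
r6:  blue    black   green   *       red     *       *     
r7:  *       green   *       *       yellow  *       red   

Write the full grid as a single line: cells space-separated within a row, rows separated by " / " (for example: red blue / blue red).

At row 4, column 7: row 4 has {blue,green,black,orange}; column 7 has {red,yellow}; that leaves white.
At row 6, column 7: row 6 has {red,blue,green,black}; column 7 has {red,yellow,white}; that leaves orange.
At row 7, column 1: row 7 has {red,green,yellow}; column 1 has {blue,black,orange}; that leaves white.
At row 3, column 1: row 3 has {red,yellow}; column 1 has {blue,black,white,orange}; that leaves green.
At row 4, column 2: row 4 has {blue,green,black,white,orange}; column 2 has {blue,green,yellow,black}; that leaves red.
At row 4, column 4: row 4 has {red,blue,green,black,white,orange}; column 4 is empty so far; that leaves yellow.
At row 6, column 4: row 6 has {red,blue,green,black,orange}; column 4 has {yellow}; that leaves white.
At row 6, column 6: row 6 has {red,blue,green,black,white,orange}; column 6 has {red,blue,white}; that leaves yellow.
At row 1, column 2: row 1 has {white}; column 2 has {red,blue,green,yellow,black}; that leaves orange.
At row 1, column 3: row 1 has {white,orange}; column 3 has {red,green,yellow,black}; that leaves blue.
At row 1, column 5: row 1 has {blue,white,orange}; column 5 has {red,green,yellow,orange}; that leaves black.
At row 1, column 7: row 1 has {blue,black,white,orange}; column 7 has {red,yellow,white,orange}; that leaves green.
At row 2, column 1: row 2 has {blue,yellow}; column 1 has {blue,green,black,white,orange}; that leaves red.
At row 2, column 5: row 2 has {red,blue,yellow}; column 5 has {red,green,yellow,black,orange}; that leaves white.
At row 2, column 7: row 2 has {red,blue,yellow,white}; column 7 has {red,green,yellow,white,orange}; that leaves black.
At row 3, column 2: row 3 has {red,green,yellow}; column 2 has {red,blue,green,yellow,black,orange}; that leaves white.
At row 3, column 5: row 3 has {red,green,yellow,white}; column 5 has {red,green,yellow,black,white,orange}; that leaves blue.
At row 5, column 3: row 5 has {red,yellow,black,orange}; column 3 has {red,blue,green,yellow,black}; that leaves white.
At row 5, column 7: row 5 has {red,yellow,black,white,orange}; column 7 has {red,green,yellow,black,white,orange}; that leaves blue.
At row 7, column 3: row 7 has {red,green,yellow,white}; column 3 has {red,blue,green,yellow,black,white}; that leaves orange.
At row 7, column 6: row 7 has {red,green,yellow,white,orange}; column 6 has {red,blue,yellow,white}; that leaves black.
At row 1, column 1: row 1 has {blue,green,black,white,orange}; column 1 has {red,blue,green,black,white,orange}; that leaves yellow.
At row 1, column 4: row 1 has {blue,green,yellow,black,white,orange}; column 4 has {yellow,white}; that leaves red.
At row 3, column 6: row 3 has {red,blue,green,yellow,white}; column 6 has {red,blue,yellow,black,white}; that leaves orange.
At row 5, column 4: row 5 has {red,blue,yellow,black,white,orange}; column 4 has {red,yellow,white}; that leaves green.
At row 7, column 4: row 7 has {red,green,yellow,black,white,orange}; column 4 has {red,green,yellow,white}; that leaves blue.
At row 2, column 4: row 2 has {red,blue,yellow,black,white}; column 4 has {red,blue,green,yellow,white}; that leaves orange.
At row 2, column 6: row 2 has {red,blue,yellow,black,white,orange}; column 6 has {red,blue,yellow,black,white,orange}; that leaves green.
At row 3, column 4: row 3 has {red,blue,green,yellow,white,orange}; column 4 has {red,blue,green,yellow,white,orange}; that leaves black.

yellow orange blue red black white green / red blue yellow orange white green black / green white red black blue orange yellow / orange red black yellow green blue white / black yellow white green orange red blue / blue black green white red yellow orange / white green orange blue yellow black red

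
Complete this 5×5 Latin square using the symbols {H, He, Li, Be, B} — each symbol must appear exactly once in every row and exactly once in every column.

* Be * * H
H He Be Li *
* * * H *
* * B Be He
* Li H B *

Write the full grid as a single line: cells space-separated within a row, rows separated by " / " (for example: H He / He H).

B Be Li He H / H He Be Li B / Be B He H Li / Li H B Be He / He Li H B Be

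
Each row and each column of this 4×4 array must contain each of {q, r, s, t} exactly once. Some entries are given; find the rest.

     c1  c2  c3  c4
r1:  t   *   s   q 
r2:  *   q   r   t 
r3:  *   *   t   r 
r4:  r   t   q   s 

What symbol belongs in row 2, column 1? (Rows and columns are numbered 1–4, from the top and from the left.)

At row 1, column 2: row 1 has {q,s,t}; column 2 has {q,t}; that leaves r.
At row 2, column 1: row 2 has {q,r,t}; column 1 has {r,t}; that leaves s.

s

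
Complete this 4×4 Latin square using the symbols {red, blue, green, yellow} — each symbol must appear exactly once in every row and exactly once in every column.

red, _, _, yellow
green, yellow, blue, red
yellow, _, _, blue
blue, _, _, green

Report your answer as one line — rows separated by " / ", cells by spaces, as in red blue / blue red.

red blue green yellow / green yellow blue red / yellow green red blue / blue red yellow green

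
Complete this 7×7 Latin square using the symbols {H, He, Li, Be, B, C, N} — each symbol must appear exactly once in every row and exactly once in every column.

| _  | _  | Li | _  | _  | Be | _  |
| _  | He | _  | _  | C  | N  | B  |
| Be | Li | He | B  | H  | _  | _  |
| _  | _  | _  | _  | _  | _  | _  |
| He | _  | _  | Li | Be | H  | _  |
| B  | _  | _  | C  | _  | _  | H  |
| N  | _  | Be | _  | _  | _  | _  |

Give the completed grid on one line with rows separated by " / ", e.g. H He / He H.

C H Li N B Be He / Li He H Be C N B / Be Li He B H C N / H B C He N Li Be / He N B Li Be H C / B Be N C Li He H / N C Be H He B Li

(r2,c3) = H
(r2,c4) = Be
(r3,c6) = C
(r3,c7) = N
(r5,c7) = C
(r6,c3) = N
(r1,c7) = He
(r2,c1) = Li
(r5,c3) = B
(r6,c2) = Be
(r7,c7) = Li
(r4,c3) = C
(r4,c7) = Be
(r5,c2) = N
(r4,c1) = H
(r4,c2) = B
(r1,c1) = C
(r1,c2) = H
(r1,c4) = N
(r1,c5) = B
(r4,c4) = He
(r4,c6) = Li
(r6,c6) = He
(r7,c2) = C
(r7,c4) = H
(r7,c5) = He
(r7,c6) = B
(r4,c5) = N
(r6,c5) = Li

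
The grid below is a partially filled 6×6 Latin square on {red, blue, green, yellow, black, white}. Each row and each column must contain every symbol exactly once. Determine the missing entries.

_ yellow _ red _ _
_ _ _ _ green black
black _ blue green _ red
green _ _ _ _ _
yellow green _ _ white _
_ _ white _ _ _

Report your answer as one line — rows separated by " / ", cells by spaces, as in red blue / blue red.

blue yellow green red black white / white red yellow blue green black / black white blue green yellow red / green blue black white red yellow / yellow green red black white blue / red black white yellow blue green

row 3 has {red,blue,green,black}; column 2 has {green,yellow} — only white is left for (r3,c2).
row 3 has {red,blue,green,black,white}; column 5 has {green,white} — only yellow is left for (r3,c5).
row 5 has {green,yellow,white}; column 6 has {red,black} — only blue is left for (r5,c6).
row 5 has {blue,green,yellow,white}; column 4 has {red,green} — only black is left for (r5,c4).
row 5 has {blue,green,yellow,black,white}; column 3 has {blue,white} — only red is left for (r5,c3).
row 2 has {green,black}; column 3 has {red,blue,white} — only yellow is left for (r2,c3).
row 4 has {green}; column 3 has {red,blue,yellow,white} — only black is left for (r4,c3).
row 1 has {red,yellow}; column 3 has {red,blue,yellow,black,white} — only green is left for (r1,c3).
row 1 has {red,green,yellow}; column 6 has {red,blue,black} — only white is left for (r1,c6).
row 4 has {green,black}; column 6 has {red,blue,black,white} — only yellow is left for (r4,c6).
row 6 has {white}; column 6 has {red,blue,yellow,black,white} — only green is left for (r6,c6).
row 1 has {red,green,yellow,white}; column 1 has {green,yellow,black} — only blue is left for (r1,c1).
row 1 has {red,blue,green,yellow,white}; column 5 has {green,yellow,white} — only black is left for (r1,c5).
row 6 has {green,white}; column 1 has {blue,green,yellow,black} — only red is left for (r6,c1).
row 6 has {red,green,white}; column 5 has {green,yellow,black,white} — only blue is left for (r6,c5).
row 2 has {green,yellow,black}; column 1 has {red,blue,green,yellow,black} — only white is left for (r2,c1).
row 2 has {green,yellow,black,white}; column 4 has {red,green,black} — only blue is left for (r2,c4).
row 4 has {green,yellow,black}; column 4 has {red,blue,green,black} — only white is left for (r4,c4).
row 4 has {green,yellow,black,white}; column 5 has {blue,green,yellow,black,white} — only red is left for (r4,c5).
row 6 has {red,blue,green,white}; column 2 has {green,yellow,white} — only black is left for (r6,c2).
row 6 has {red,blue,green,black,white}; column 4 has {red,blue,green,black,white} — only yellow is left for (r6,c4).
row 2 has {blue,green,yellow,black,white}; column 2 has {green,yellow,black,white} — only red is left for (r2,c2).
row 4 has {red,green,yellow,black,white}; column 2 has {red,green,yellow,black,white} — only blue is left for (r4,c2).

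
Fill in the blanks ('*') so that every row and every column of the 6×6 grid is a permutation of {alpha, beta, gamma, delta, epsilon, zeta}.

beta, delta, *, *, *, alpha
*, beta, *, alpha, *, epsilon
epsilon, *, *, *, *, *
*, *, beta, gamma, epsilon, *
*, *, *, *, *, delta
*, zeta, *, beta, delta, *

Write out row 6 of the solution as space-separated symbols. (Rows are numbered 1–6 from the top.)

(r4,c2) = alpha
(r4,c6) = zeta
(r6,c6) = gamma
(r3,c2) = gamma
(r3,c6) = beta
(r4,c1) = delta
(r5,c2) = epsilon
(r5,c4) = zeta
(r6,c1) = alpha
(r6,c3) = epsilon

alpha zeta epsilon beta delta gamma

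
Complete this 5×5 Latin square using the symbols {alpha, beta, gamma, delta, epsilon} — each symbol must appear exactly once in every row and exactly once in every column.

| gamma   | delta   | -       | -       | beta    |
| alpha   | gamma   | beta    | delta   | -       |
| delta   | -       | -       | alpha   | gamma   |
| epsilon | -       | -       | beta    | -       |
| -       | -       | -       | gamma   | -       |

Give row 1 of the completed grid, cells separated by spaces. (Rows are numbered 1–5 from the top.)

(r1,c4) = epsilon
(r2,c5) = epsilon
(r3,c3) = epsilon
(r4,c2) = alpha
(r4,c5) = delta
(r5,c1) = beta
(r5,c2) = epsilon
(r5,c5) = alpha
(r1,c3) = alpha

gamma delta alpha epsilon beta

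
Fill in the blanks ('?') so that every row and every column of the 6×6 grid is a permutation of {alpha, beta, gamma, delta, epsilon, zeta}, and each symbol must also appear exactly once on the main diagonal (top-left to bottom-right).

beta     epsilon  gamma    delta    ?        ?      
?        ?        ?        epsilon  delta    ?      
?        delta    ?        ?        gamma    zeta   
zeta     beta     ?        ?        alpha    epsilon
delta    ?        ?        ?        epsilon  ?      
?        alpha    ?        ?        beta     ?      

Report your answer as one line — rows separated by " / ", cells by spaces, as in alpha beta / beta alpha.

beta epsilon gamma delta zeta alpha / alpha zeta beta epsilon delta gamma / epsilon delta alpha beta gamma zeta / zeta beta delta gamma alpha epsilon / delta gamma zeta alpha epsilon beta / gamma alpha epsilon zeta beta delta

(r1,c5): row 1 has {beta,gamma,delta,epsilon}; column 5 has {alpha,beta,gamma,delta,epsilon}, so it must be zeta.
(r1,c6): row 1 has {beta,gamma,delta,epsilon,zeta}; column 6 has {epsilon,zeta}, so it must be alpha.
(r3,c3): row 3 has {gamma,delta,zeta}; column 3 has {gamma}; the diagonal has {beta,epsilon}, so it must be alpha.
(r3,c4): row 3 has {alpha,gamma,delta,zeta}; column 4 has {delta,epsilon}, so it must be beta.
(r4,c3): row 4 has {alpha,beta,epsilon,zeta}; column 3 has {alpha,gamma}, so it must be delta.
(r4,c4): row 4 has {alpha,beta,delta,epsilon,zeta}; column 4 has {beta,delta,epsilon}; the diagonal has {alpha,beta,epsilon}, so it must be gamma.
(r6,c4): row 6 has {alpha,beta}; column 4 has {beta,gamma,delta,epsilon}, so it must be zeta.
(r6,c6): row 6 has {alpha,beta,zeta}; column 6 has {alpha,epsilon,zeta}; the diagonal has {alpha,beta,gamma,epsilon}, so it must be delta.
(r2,c2): row 2 has {delta,epsilon}; column 2 has {alpha,beta,delta,epsilon}; the diagonal has {alpha,beta,gamma,delta,epsilon}, so it must be zeta.
(r2,c3): row 2 has {delta,epsilon,zeta}; column 3 has {alpha,gamma,delta}, so it must be beta.
(r2,c6): row 2 has {beta,delta,epsilon,zeta}; column 6 has {alpha,delta,epsilon,zeta}, so it must be gamma.
(r3,c1): row 3 has {alpha,beta,gamma,delta,zeta}; column 1 has {beta,delta,zeta}, so it must be epsilon.
(r5,c2): row 5 has {delta,epsilon}; column 2 has {alpha,beta,delta,epsilon,zeta}, so it must be gamma.
(r5,c3): row 5 has {gamma,delta,epsilon}; column 3 has {alpha,beta,gamma,delta}, so it must be zeta.
(r5,c4): row 5 has {gamma,delta,epsilon,zeta}; column 4 has {beta,gamma,delta,epsilon,zeta}, so it must be alpha.
(r5,c6): row 5 has {alpha,gamma,delta,epsilon,zeta}; column 6 has {alpha,gamma,delta,epsilon,zeta}, so it must be beta.
(r6,c1): row 6 has {alpha,beta,delta,zeta}; column 1 has {beta,delta,epsilon,zeta}, so it must be gamma.
(r6,c3): row 6 has {alpha,beta,gamma,delta,zeta}; column 3 has {alpha,beta,gamma,delta,zeta}, so it must be epsilon.
(r2,c1): row 2 has {beta,gamma,delta,epsilon,zeta}; column 1 has {beta,gamma,delta,epsilon,zeta}, so it must be alpha.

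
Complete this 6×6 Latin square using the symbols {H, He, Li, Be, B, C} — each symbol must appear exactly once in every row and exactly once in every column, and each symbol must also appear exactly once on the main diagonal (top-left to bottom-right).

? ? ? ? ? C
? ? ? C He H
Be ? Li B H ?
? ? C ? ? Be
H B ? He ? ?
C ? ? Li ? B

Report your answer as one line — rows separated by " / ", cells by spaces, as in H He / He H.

He Li H Be B C / Li Be B C He H / Be C Li B H He / B He C H Li Be / H B Be He C Li / C H He Li Be B

(r1,c1) = He
(r2,c2) = Be
(r2,c3) = B
(r3,c6) = He
(r4,c4) = H
(r5,c3) = Be
(r5,c5) = C
(r5,c6) = Li
(r6,c5) = Be
(r1,c3) = H
(r1,c4) = Be
(r2,c1) = Li
(r3,c2) = C
(r4,c1) = B
(r4,c5) = Li
(r6,c3) = He
(r1,c2) = Li
(r1,c5) = B
(r4,c2) = He
(r6,c2) = H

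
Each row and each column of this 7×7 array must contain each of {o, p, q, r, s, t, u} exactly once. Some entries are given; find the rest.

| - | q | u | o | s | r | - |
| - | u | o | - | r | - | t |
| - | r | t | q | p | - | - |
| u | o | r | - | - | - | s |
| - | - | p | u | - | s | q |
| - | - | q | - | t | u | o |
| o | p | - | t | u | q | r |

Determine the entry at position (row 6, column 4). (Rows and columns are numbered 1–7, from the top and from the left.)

r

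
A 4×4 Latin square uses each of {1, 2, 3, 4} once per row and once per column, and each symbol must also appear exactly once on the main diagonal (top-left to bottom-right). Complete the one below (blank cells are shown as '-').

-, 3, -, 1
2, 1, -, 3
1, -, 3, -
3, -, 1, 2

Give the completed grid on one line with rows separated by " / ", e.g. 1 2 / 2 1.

(r1,c1) = 4
(r1,c3) = 2
(r2,c3) = 4
(r3,c4) = 4
(r4,c2) = 4
(r3,c2) = 2

4 3 2 1 / 2 1 4 3 / 1 2 3 4 / 3 4 1 2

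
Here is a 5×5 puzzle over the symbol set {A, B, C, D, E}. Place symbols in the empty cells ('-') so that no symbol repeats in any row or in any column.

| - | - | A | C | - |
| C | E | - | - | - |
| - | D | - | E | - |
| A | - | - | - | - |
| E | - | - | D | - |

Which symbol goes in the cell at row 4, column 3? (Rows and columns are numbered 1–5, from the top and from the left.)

At row 1, column 2: row 1 has {A,C}; column 2 has {D,E}; that leaves B.
At row 3, column 1: row 3 has {D,E}; column 1 has {A,C,E}; that leaves B.
At row 3, column 3: row 3 has {B,D,E}; column 3 has {A}; that leaves C.
At row 3, column 5: row 3 has {B,C,D,E}; column 5 is empty so far; that leaves A.
At row 4, column 2: row 4 has {A}; column 2 has {B,D,E}; that leaves C.
At row 4, column 4: row 4 has {A,C}; column 4 has {C,D,E}; that leaves B.
At row 5, column 2: row 5 has {D,E}; column 2 has {B,C,D,E}; that leaves A.
At row 5, column 3: row 5 has {A,D,E}; column 3 has {A,C}; that leaves B.
At row 5, column 5: row 5 has {A,B,D,E}; column 5 has {A}; that leaves C.
At row 1, column 1: row 1 has {A,B,C}; column 1 has {A,B,C,E}; that leaves D.
At row 1, column 5: row 1 has {A,B,C,D}; column 5 has {A,C}; that leaves E.
At row 2, column 3: row 2 has {C,E}; column 3 has {A,B,C}; that leaves D.
At row 2, column 4: row 2 has {C,D,E}; column 4 has {B,C,D,E}; that leaves A.
At row 2, column 5: row 2 has {A,C,D,E}; column 5 has {A,C,E}; that leaves B.
At row 4, column 3: row 4 has {A,B,C}; column 3 has {A,B,C,D}; that leaves E.

E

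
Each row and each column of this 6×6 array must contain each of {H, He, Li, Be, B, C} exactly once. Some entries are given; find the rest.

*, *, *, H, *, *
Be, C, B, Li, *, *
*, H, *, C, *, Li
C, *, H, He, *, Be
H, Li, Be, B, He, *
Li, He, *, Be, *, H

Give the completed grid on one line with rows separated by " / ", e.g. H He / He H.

(r2,c5): row 2 has {Li,Be,B,C}; column 5 has {He}, so it must be H.
(r2,c6): row 2 has {H,Li,Be,B,C}; column 6 has {H,Li,Be}, so it must be He.
(r3,c3): row 3 has {H,Li,C}; column 3 has {H,Be,B}, so it must be He.
(r4,c2): row 4 has {H,He,Be,C}; column 2 has {H,He,Li,C}, so it must be B.
(r4,c5): row 4 has {H,He,Be,B,C}; column 5 has {H,He}, so it must be Li.
(r5,c6): row 5 has {H,He,Li,Be,B}; column 6 has {H,He,Li,Be}, so it must be C.
(r6,c3): row 6 has {H,He,Li,Be}; column 3 has {H,He,Be,B}, so it must be C.
(r6,c5): row 6 has {H,He,Li,Be,C}; column 5 has {H,He,Li}, so it must be B.
(r1,c2): row 1 has {H}; column 2 has {H,He,Li,B,C}, so it must be Be.
(r1,c3): row 1 has {H,Be}; column 3 has {H,He,Be,B,C}, so it must be Li.
(r1,c5): row 1 has {H,Li,Be}; column 5 has {H,He,Li,B}, so it must be C.
(r1,c6): row 1 has {H,Li,Be,C}; column 6 has {H,He,Li,Be,C}, so it must be B.
(r3,c1): row 3 has {H,He,Li,C}; column 1 has {H,Li,Be,C}, so it must be B.
(r3,c5): row 3 has {H,He,Li,B,C}; column 5 has {H,He,Li,B,C}, so it must be Be.
(r1,c1): row 1 has {H,Li,Be,B,C}; column 1 has {H,Li,Be,B,C}, so it must be He.

He Be Li H C B / Be C B Li H He / B H He C Be Li / C B H He Li Be / H Li Be B He C / Li He C Be B H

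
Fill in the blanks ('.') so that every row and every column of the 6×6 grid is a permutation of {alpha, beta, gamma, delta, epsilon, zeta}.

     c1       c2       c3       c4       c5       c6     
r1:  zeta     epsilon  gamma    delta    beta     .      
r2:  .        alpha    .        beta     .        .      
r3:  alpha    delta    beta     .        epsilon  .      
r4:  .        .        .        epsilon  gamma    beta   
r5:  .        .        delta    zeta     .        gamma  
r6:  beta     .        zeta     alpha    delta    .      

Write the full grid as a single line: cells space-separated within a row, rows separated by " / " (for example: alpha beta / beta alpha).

zeta epsilon gamma delta beta alpha / gamma alpha epsilon beta zeta delta / alpha delta beta gamma epsilon zeta / delta zeta alpha epsilon gamma beta / epsilon beta delta zeta alpha gamma / beta gamma zeta alpha delta epsilon

row 1 has {beta,gamma,delta,epsilon,zeta}; column 6 has {beta,gamma} — only alpha is left for (r1,c6).
row 2 has {alpha,beta}; column 3 has {beta,gamma,delta,zeta} — only epsilon is left for (r2,c3).
row 2 has {alpha,beta,epsilon}; column 5 has {beta,gamma,delta,epsilon} — only zeta is left for (r2,c5).
row 2 has {alpha,beta,epsilon,zeta}; column 6 has {alpha,beta,gamma} — only delta is left for (r2,c6).
row 3 has {alpha,beta,delta,epsilon}; column 4 has {alpha,beta,delta,epsilon,zeta} — only gamma is left for (r3,c4).
row 3 has {alpha,beta,gamma,delta,epsilon}; column 6 has {alpha,beta,gamma,delta} — only zeta is left for (r3,c6).
row 4 has {beta,gamma,epsilon}; column 1 has {alpha,beta,zeta} — only delta is left for (r4,c1).
row 4 has {beta,gamma,delta,epsilon}; column 2 has {alpha,delta,epsilon} — only zeta is left for (r4,c2).
row 4 has {beta,gamma,delta,epsilon,zeta}; column 3 has {beta,gamma,delta,epsilon,zeta} — only alpha is left for (r4,c3).
row 5 has {gamma,delta,zeta}; column 1 has {alpha,beta,delta,zeta} — only epsilon is left for (r5,c1).
row 5 has {gamma,delta,epsilon,zeta}; column 2 has {alpha,delta,epsilon,zeta} — only beta is left for (r5,c2).
row 5 has {beta,gamma,delta,epsilon,zeta}; column 5 has {beta,gamma,delta,epsilon,zeta} — only alpha is left for (r5,c5).
row 6 has {alpha,beta,delta,zeta}; column 2 has {alpha,beta,delta,epsilon,zeta} — only gamma is left for (r6,c2).
row 6 has {alpha,beta,gamma,delta,zeta}; column 6 has {alpha,beta,gamma,delta,zeta} — only epsilon is left for (r6,c6).
row 2 has {alpha,beta,delta,epsilon,zeta}; column 1 has {alpha,beta,delta,epsilon,zeta} — only gamma is left for (r2,c1).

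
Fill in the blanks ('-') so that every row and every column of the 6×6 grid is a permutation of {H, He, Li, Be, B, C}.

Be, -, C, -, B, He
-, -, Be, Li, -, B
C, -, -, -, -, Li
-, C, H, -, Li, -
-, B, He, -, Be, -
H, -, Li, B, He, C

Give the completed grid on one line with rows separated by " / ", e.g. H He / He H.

Be Li C H B He / He H Be Li C B / C He B Be H Li / B C H He Li Be / Li B He C Be H / H Be Li B He C

(r1,c4) = H
(r2,c1) = He
(r2,c2) = H
(r2,c5) = C
(r3,c3) = B
(r3,c5) = H
(r4,c1) = B
(r4,c6) = Be
(r5,c1) = Li
(r5,c4) = C
(r5,c6) = H
(r6,c2) = Be
(r1,c2) = Li
(r3,c2) = He
(r3,c4) = Be
(r4,c4) = He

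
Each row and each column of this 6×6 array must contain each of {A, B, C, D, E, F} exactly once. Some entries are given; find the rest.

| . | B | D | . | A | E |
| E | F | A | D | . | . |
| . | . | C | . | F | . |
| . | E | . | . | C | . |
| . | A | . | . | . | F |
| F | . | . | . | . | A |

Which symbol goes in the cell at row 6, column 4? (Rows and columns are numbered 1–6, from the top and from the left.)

B

row 1 has {A,B,D,E}; column 1 has {E,F} — only C is left for (r1,c1).
row 1 has {A,B,C,D,E}; column 4 has {D} — only F is left for (r1,c4).
row 2 has {A,D,E,F}; column 5 has {A,C,F} — only B is left for (r2,c5).
row 2 has {A,B,D,E,F}; column 6 has {A,E,F} — only C is left for (r2,c6).
row 3 has {C,F}; column 2 has {A,B,E,F} — only D is left for (r3,c2).
row 3 has {C,D,F}; column 6 has {A,C,E,F} — only B is left for (r3,c6).
row 4 has {C,E}; column 6 has {A,B,C,E,F} — only D is left for (r4,c6).
row 6 has {A,F}; column 2 has {A,B,D,E,F} — only C is left for (r6,c2).
row 3 has {B,C,D,F}; column 1 has {C,E,F} — only A is left for (r3,c1).
row 3 has {A,B,C,D,F}; column 4 has {D,F} — only E is left for (r3,c4).
row 4 has {C,D,E}; column 1 has {A,C,E,F} — only B is left for (r4,c1).
row 4 has {B,C,D,E}; column 3 has {A,C,D} — only F is left for (r4,c3).
row 4 has {B,C,D,E,F}; column 4 has {D,E,F} — only A is left for (r4,c4).
row 5 has {A,F}; column 1 has {A,B,C,E,F} — only D is left for (r5,c1).
row 5 has {A,D,F}; column 5 has {A,B,C,F} — only E is left for (r5,c5).
row 6 has {A,C,F}; column 4 has {A,D,E,F} — only B is left for (r6,c4).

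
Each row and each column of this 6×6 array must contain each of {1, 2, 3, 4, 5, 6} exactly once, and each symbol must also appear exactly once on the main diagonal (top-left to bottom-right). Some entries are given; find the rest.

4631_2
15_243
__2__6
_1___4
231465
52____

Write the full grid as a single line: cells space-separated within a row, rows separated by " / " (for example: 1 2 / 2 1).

4 6 3 1 5 2 / 1 5 6 2 4 3 / 3 4 2 5 1 6 / 6 1 5 3 2 4 / 2 3 1 4 6 5 / 5 2 4 6 3 1

(r1,c5) = 5
(r2,c3) = 6
(r3,c1) = 3
(r3,c2) = 4
(r3,c4) = 5
(r3,c5) = 1
(r4,c1) = 6
(r4,c3) = 5
(r4,c4) = 3
(r4,c5) = 2
(r6,c3) = 4
(r6,c4) = 6
(r6,c5) = 3
(r6,c6) = 1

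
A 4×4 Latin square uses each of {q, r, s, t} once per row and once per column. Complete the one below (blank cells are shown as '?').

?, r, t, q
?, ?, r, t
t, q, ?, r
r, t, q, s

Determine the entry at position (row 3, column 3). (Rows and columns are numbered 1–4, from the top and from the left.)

s

(r1,c1) = s
(r2,c1) = q
(r2,c2) = s
(r3,c3) = s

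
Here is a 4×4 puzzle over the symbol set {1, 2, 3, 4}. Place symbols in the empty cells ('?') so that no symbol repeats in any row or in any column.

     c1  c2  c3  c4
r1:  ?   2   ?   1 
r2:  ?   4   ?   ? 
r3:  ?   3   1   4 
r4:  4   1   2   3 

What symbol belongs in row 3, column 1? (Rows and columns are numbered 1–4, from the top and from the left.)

2

(r1,c1) = 3
(r1,c3) = 4
(r2,c3) = 3
(r2,c4) = 2
(r3,c1) = 2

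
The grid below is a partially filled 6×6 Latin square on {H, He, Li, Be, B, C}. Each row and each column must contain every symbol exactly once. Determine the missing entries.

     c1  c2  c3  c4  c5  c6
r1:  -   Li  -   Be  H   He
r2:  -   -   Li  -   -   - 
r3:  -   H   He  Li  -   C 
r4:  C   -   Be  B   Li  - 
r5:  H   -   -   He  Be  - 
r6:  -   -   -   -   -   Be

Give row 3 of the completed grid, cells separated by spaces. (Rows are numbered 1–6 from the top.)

Be H He Li B C

(r1,c1) = B
(r1,c3) = C
(r3,c1) = Be
(r3,c5) = B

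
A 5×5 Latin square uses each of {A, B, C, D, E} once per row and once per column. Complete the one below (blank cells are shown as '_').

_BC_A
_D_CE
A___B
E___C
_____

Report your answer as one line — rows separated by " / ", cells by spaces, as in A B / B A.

(r1,c1) = D
(r1,c4) = E
(r2,c1) = B
(r2,c3) = A
(r3,c4) = D
(r4,c2) = A
(r4,c4) = B
(r5,c1) = C
(r5,c2) = E
(r5,c4) = A
(r5,c5) = D
(r3,c2) = C
(r3,c3) = E
(r4,c3) = D
(r5,c3) = B

D B C E A / B D A C E / A C E D B / E A D B C / C E B A D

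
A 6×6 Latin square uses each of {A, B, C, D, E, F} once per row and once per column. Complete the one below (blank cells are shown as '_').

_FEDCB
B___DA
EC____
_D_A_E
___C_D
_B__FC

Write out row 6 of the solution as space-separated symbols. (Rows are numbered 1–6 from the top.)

D B A E F C

(r1,c1) = A
(r2,c2) = E
(r2,c4) = F
(r3,c4) = B
(r3,c5) = A
(r3,c6) = F
(r4,c5) = B
(r5,c1) = F
(r5,c2) = A
(r5,c3) = B
(r5,c5) = E
(r6,c1) = D
(r6,c3) = A
(r6,c4) = E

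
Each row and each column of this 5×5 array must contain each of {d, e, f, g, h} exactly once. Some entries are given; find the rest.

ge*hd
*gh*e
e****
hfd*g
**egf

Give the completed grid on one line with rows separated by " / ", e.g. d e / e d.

row 1 has {d,e,g,h}; column 3 has {d,e,h} — only f is left for (r1,c3).
row 3 has {e}; column 3 has {d,e,f,h} — only g is left for (r3,c3).
row 3 has {e,g}; column 5 has {d,e,f,g} — only h is left for (r3,c5).
row 4 has {d,f,g,h}; column 4 has {g,h} — only e is left for (r4,c4).
row 5 has {e,f,g}; column 1 has {e,g,h} — only d is left for (r5,c1).
row 5 has {d,e,f,g}; column 2 has {e,f,g} — only h is left for (r5,c2).
row 2 has {e,g,h}; column 1 has {d,e,g,h} — only f is left for (r2,c1).
row 2 has {e,f,g,h}; column 4 has {e,g,h} — only d is left for (r2,c4).
row 3 has {e,g,h}; column 2 has {e,f,g,h} — only d is left for (r3,c2).
row 3 has {d,e,g,h}; column 4 has {d,e,g,h} — only f is left for (r3,c4).

g e f h d / f g h d e / e d g f h / h f d e g / d h e g f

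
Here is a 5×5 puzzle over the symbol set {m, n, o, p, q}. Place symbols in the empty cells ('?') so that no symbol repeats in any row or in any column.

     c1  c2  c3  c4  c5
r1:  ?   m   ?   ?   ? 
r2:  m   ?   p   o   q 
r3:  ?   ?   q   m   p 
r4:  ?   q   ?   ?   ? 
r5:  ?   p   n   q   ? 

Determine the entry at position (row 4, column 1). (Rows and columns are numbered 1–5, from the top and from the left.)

p

(r1,c3) = o
(r1,c5) = n
(r2,c2) = n
(r3,c2) = o
(r4,c3) = m
(r4,c5) = o
(r5,c1) = o
(r5,c5) = m
(r1,c4) = p
(r3,c1) = n
(r4,c1) = p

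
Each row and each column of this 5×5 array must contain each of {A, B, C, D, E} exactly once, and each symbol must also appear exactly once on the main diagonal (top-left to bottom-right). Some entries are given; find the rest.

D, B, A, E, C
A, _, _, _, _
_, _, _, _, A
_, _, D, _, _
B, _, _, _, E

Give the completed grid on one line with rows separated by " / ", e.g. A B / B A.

D B A E C / A C E B D / E D B C A / C E D A B / B A C D E

(r2,c2): row 2 has {A}; column 2 has {B}; the diagonal has {D,E}, so it must be C.
(r3,c3): row 3 has {A}; column 3 has {A,D}; the diagonal has {C,D,E}, so it must be B.
(r4,c4): row 4 has {D}; column 4 has {E}; the diagonal has {B,C,D,E}, so it must be A.
(r4,c5): row 4 has {A,D}; column 5 has {A,C,E}, so it must be B.
(r5,c3): row 5 has {B,E}; column 3 has {A,B,D}, so it must be C.
(r5,c4): row 5 has {B,C,E}; column 4 has {A,E}, so it must be D.
(r2,c3): row 2 has {A,C}; column 3 has {A,B,C,D}, so it must be E.
(r2,c4): row 2 has {A,C,E}; column 4 has {A,D,E}, so it must be B.
(r2,c5): row 2 has {A,B,C,E}; column 5 has {A,B,C,E}, so it must be D.
(r3,c4): row 3 has {A,B}; column 4 has {A,B,D,E}, so it must be C.
(r4,c2): row 4 has {A,B,D}; column 2 has {B,C}, so it must be E.
(r5,c2): row 5 has {B,C,D,E}; column 2 has {B,C,E}, so it must be A.
(r3,c1): row 3 has {A,B,C}; column 1 has {A,B,D}, so it must be E.
(r3,c2): row 3 has {A,B,C,E}; column 2 has {A,B,C,E}, so it must be D.
(r4,c1): row 4 has {A,B,D,E}; column 1 has {A,B,D,E}, so it must be C.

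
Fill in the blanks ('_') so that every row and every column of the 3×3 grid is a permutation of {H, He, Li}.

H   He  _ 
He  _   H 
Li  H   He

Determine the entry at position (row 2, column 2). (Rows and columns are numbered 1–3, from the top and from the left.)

Li

(r1,c3): row 1 has {H,He}; column 3 has {H,He}, so it must be Li.
(r2,c2): row 2 has {H,He}; column 2 has {H,He}, so it must be Li.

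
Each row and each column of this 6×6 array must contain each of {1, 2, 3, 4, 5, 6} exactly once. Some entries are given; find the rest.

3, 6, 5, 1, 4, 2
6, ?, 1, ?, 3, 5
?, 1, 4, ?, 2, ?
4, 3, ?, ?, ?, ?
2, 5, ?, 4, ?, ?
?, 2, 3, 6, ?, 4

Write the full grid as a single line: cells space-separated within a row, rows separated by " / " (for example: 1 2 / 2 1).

Cell (r2,c2): row 2 has {1,3,5,6}; column 2 has {1,2,3,5,6} → 4.
Cell (r2,c4): row 2 has {1,3,4,5,6}; column 4 has {1,4,6} → 2.
Cell (r3,c1): row 3 has {1,2,4}; column 1 has {2,3,4,6} → 5.
Cell (r3,c4): row 3 has {1,2,4,5}; column 4 has {1,2,4,6} → 3.
Cell (r3,c6): row 3 has {1,2,3,4,5}; column 6 has {2,4,5} → 6.
Cell (r4,c4): row 4 has {3,4}; column 4 has {1,2,3,4,6} → 5.
Cell (r4,c6): row 4 has {3,4,5}; column 6 has {2,4,5,6} → 1.
Cell (r5,c3): row 5 has {2,4,5}; column 3 has {1,3,4,5} → 6.
Cell (r5,c5): row 5 has {2,4,5,6}; column 5 has {2,3,4} → 1.
Cell (r5,c6): row 5 has {1,2,4,5,6}; column 6 has {1,2,4,5,6} → 3.
Cell (r6,c1): row 6 has {2,3,4,6}; column 1 has {2,3,4,5,6} → 1.
Cell (r6,c5): row 6 has {1,2,3,4,6}; column 5 has {1,2,3,4} → 5.
Cell (r4,c3): row 4 has {1,3,4,5}; column 3 has {1,3,4,5,6} → 2.
Cell (r4,c5): row 4 has {1,2,3,4,5}; column 5 has {1,2,3,4,5} → 6.

3 6 5 1 4 2 / 6 4 1 2 3 5 / 5 1 4 3 2 6 / 4 3 2 5 6 1 / 2 5 6 4 1 3 / 1 2 3 6 5 4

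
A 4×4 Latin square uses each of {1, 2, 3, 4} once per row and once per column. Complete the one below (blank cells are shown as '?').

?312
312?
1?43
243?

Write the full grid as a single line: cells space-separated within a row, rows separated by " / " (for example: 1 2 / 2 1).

4 3 1 2 / 3 1 2 4 / 1 2 4 3 / 2 4 3 1

(r1,c1): row 1 has {1,2,3}; column 1 has {1,2,3}, so it must be 4.
(r2,c4): row 2 has {1,2,3}; column 4 has {2,3}, so it must be 4.
(r3,c2): row 3 has {1,3,4}; column 2 has {1,3,4}, so it must be 2.
(r4,c4): row 4 has {2,3,4}; column 4 has {2,3,4}, so it must be 1.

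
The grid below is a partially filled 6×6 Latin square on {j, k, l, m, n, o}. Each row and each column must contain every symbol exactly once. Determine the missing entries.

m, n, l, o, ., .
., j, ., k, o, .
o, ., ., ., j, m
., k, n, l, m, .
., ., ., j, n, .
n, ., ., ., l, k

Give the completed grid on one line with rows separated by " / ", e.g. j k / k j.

(r1,c5): row 1 has {l,m,n,o}; column 5 has {j,l,m,n,o}, so it must be k.
(r1,c6): row 1 has {k,l,m,n,o}; column 6 has {k,m}, so it must be j.
(r2,c1): row 2 has {j,k,o}; column 1 has {m,n,o}, so it must be l.
(r2,c3): row 2 has {j,k,l,o}; column 3 has {l,n}, so it must be m.
(r2,c6): row 2 has {j,k,l,m,o}; column 6 has {j,k,m}, so it must be n.
(r3,c2): row 3 has {j,m,o}; column 2 has {j,k,n}, so it must be l.
(r3,c3): row 3 has {j,l,m,o}; column 3 has {l,m,n}, so it must be k.
(r3,c4): row 3 has {j,k,l,m,o}; column 4 has {j,k,l,o}, so it must be n.
(r4,c1): row 4 has {k,l,m,n}; column 1 has {l,m,n,o}, so it must be j.
(r4,c6): row 4 has {j,k,l,m,n}; column 6 has {j,k,m,n}, so it must be o.
(r5,c1): row 5 has {j,n}; column 1 has {j,l,m,n,o}, so it must be k.
(r5,c3): row 5 has {j,k,n}; column 3 has {k,l,m,n}, so it must be o.
(r5,c6): row 5 has {j,k,n,o}; column 6 has {j,k,m,n,o}, so it must be l.
(r6,c3): row 6 has {k,l,n}; column 3 has {k,l,m,n,o}, so it must be j.
(r6,c4): row 6 has {j,k,l,n}; column 4 has {j,k,l,n,o}, so it must be m.
(r5,c2): row 5 has {j,k,l,n,o}; column 2 has {j,k,l,n}, so it must be m.
(r6,c2): row 6 has {j,k,l,m,n}; column 2 has {j,k,l,m,n}, so it must be o.

m n l o k j / l j m k o n / o l k n j m / j k n l m o / k m o j n l / n o j m l k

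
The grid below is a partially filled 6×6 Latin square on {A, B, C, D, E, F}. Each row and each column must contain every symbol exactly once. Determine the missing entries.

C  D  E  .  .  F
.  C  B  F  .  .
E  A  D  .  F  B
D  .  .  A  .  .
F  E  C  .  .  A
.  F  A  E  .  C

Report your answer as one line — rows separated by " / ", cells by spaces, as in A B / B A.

C D E B A F / A C B F E D / E A D C F B / D B F A C E / F E C D B A / B F A E D C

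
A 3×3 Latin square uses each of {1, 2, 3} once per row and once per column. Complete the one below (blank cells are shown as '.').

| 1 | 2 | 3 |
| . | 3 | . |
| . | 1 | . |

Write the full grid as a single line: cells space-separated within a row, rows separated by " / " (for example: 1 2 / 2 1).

1 2 3 / 2 3 1 / 3 1 2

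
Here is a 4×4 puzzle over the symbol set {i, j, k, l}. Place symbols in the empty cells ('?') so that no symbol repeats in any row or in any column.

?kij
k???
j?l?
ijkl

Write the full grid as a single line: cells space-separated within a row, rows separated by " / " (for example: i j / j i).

(r1,c1) = l
(r2,c3) = j
(r2,c4) = i
(r3,c2) = i
(r3,c4) = k
(r2,c2) = l

l k i j / k l j i / j i l k / i j k l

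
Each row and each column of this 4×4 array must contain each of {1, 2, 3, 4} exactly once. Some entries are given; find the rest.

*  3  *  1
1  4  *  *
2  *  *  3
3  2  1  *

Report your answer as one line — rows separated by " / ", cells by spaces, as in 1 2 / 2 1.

4 3 2 1 / 1 4 3 2 / 2 1 4 3 / 3 2 1 4

(r1,c1) = 4
(r1,c3) = 2
(r2,c3) = 3
(r2,c4) = 2
(r3,c2) = 1
(r3,c3) = 4
(r4,c4) = 4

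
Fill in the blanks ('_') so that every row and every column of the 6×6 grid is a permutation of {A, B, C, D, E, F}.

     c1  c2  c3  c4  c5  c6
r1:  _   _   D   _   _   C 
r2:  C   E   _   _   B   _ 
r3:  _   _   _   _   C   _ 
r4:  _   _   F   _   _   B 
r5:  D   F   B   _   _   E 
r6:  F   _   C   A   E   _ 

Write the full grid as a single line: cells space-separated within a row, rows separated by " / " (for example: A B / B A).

(r2,c3) = A
(r3,c3) = E
(r5,c4) = C
(r5,c5) = A
(r6,c6) = D
(r1,c5) = F
(r2,c6) = F
(r3,c6) = A
(r4,c5) = D
(r6,c2) = B
(r1,c2) = A
(r2,c4) = D
(r3,c1) = B
(r3,c2) = D
(r3,c4) = F
(r4,c2) = C
(r4,c4) = E
(r1,c1) = E
(r1,c4) = B
(r4,c1) = A

E A D B F C / C E A D B F / B D E F C A / A C F E D B / D F B C A E / F B C A E D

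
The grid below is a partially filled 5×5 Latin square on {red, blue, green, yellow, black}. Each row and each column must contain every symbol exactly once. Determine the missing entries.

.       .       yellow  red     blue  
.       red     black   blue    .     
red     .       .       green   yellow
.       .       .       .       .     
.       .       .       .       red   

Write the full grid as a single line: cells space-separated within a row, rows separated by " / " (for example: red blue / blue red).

row 2 has {red,blue,black}; column 5 has {red,blue,yellow} — only green is left for (r2,c5).
row 3 has {red,green,yellow}; column 3 has {yellow,black} — only blue is left for (r3,c3).
row 4 is empty so far; column 5 has {red,blue,green,yellow} — only black is left for (r4,c5).
row 5 has {red}; column 3 has {blue,yellow,black} — only green is left for (r5,c3).
row 2 has {red,blue,green,black}; column 1 has {red} — only yellow is left for (r2,c1).
row 3 has {red,blue,green,yellow}; column 2 has {red} — only black is left for (r3,c2).
row 4 has {black}; column 3 has {blue,green,yellow,black} — only red is left for (r4,c3).
row 4 has {red,black}; column 4 has {red,blue,green} — only yellow is left for (r4,c4).
row 5 has {red,green}; column 4 has {red,blue,green,yellow} — only black is left for (r5,c4).
row 1 has {red,blue,yellow}; column 2 has {red,black} — only green is left for (r1,c2).
row 4 has {red,yellow,black}; column 2 has {red,green,black} — only blue is left for (r4,c2).
row 5 has {red,green,black}; column 1 has {red,yellow} — only blue is left for (r5,c1).
row 5 has {red,blue,green,black}; column 2 has {red,blue,green,black} — only yellow is left for (r5,c2).
row 1 has {red,blue,green,yellow}; column 1 has {red,blue,yellow} — only black is left for (r1,c1).
row 4 has {red,blue,yellow,black}; column 1 has {red,blue,yellow,black} — only green is left for (r4,c1).

black green yellow red blue / yellow red black blue green / red black blue green yellow / green blue red yellow black / blue yellow green black red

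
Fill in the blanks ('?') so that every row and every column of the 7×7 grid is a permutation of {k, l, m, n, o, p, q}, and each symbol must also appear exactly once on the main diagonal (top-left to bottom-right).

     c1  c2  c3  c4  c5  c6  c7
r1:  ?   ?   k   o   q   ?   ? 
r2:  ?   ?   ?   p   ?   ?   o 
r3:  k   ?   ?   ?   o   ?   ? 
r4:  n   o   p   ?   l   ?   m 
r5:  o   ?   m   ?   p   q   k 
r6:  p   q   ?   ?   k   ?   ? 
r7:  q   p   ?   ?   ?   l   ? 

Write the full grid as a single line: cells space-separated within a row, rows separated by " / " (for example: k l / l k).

m l k o q n p / l k q p n m o / k m l n o p q / n o p q l k m / o n m l p q k / p q n m k o l / q p o k m l n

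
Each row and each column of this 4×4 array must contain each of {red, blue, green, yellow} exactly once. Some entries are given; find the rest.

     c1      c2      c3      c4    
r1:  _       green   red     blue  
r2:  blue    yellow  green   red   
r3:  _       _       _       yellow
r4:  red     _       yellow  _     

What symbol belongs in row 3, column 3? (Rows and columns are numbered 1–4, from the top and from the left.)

blue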